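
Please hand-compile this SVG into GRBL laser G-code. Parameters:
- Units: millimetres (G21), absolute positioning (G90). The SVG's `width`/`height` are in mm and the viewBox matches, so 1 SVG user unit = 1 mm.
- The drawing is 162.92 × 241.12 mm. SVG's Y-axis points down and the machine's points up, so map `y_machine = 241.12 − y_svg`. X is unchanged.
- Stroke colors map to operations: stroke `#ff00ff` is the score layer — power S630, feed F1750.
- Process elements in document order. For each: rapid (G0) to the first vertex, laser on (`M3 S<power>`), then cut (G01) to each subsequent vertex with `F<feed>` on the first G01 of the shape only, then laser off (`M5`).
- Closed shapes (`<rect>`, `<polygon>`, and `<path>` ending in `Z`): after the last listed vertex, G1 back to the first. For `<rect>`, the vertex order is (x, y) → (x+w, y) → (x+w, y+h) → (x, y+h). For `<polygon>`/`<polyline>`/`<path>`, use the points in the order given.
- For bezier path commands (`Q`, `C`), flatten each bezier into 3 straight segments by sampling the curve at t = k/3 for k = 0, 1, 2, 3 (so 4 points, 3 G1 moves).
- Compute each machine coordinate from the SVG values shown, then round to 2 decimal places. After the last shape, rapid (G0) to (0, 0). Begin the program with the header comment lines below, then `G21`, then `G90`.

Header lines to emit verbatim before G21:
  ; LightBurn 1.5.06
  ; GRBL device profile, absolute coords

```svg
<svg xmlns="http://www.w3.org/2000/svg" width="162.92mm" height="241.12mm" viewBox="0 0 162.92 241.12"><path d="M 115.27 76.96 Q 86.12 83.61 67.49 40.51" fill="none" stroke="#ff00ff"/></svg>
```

; LightBurn 1.5.06
; GRBL device profile, absolute coords
G21
G90
G0 X115.27 Y164.16
M3 S630
G01 X97.01 Y165.25 F1750
G01 X81.08 Y177.40
G01 X67.49 Y200.61
M5
G0 X0.00 Y0.00

1 u = 1 mm; y_m = 241.12 − y.

[1] `<path>` quadratic bezier, #ff00ff→score S630 F1750: (115.27,164.16) → (97.01,165.25) → (81.08,177.40) → (67.49,200.61)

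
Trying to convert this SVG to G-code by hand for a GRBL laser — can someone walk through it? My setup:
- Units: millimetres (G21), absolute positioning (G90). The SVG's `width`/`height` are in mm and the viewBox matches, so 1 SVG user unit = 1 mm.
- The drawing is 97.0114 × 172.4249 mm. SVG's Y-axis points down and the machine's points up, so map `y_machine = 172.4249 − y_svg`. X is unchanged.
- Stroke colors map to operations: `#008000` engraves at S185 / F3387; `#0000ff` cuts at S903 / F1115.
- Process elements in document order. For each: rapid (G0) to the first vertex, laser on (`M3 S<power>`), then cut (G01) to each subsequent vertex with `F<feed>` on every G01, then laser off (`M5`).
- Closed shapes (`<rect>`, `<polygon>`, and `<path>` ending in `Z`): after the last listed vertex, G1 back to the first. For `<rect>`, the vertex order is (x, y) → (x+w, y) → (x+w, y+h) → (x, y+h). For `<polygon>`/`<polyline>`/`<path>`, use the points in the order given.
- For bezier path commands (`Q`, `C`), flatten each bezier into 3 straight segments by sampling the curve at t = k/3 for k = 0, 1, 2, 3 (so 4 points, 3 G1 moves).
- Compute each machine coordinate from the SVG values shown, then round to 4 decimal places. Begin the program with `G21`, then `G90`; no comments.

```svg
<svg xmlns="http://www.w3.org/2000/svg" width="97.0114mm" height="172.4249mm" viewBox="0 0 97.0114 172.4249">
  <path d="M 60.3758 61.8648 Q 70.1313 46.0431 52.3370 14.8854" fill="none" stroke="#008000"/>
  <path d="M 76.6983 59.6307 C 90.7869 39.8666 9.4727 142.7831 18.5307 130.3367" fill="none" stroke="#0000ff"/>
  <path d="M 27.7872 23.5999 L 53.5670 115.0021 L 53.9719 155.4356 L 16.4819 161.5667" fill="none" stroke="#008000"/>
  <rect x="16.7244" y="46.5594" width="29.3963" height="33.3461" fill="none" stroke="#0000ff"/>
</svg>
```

1 u = 1 mm; y_m = 172.4249 − y.

[1] `<path>` quadratic bezier, #008000→engrave S185 F3387: (60.3758,110.5601) → (63.8184,122.8119) → (61.1388,138.4717) → (52.3370,157.5395)

[2] `<path>` cubic bezier, #0000ff→cut S903 F1115: (76.6983,112.7942) → (65.8665,100.4812) → (32.7162,59.2797) → (18.5307,42.0882)

[3] `<path>` open polyline, #008000→engrave S185 F3387: (27.7872,148.8250) → (53.5670,57.4228) → (53.9719,16.9893) → (16.4819,10.8582)

[4] `<rect>` rectangle, #0000ff→cut S903 F1115: (16.7244,125.8655) → (46.1207,125.8655) → (46.1207,92.5194) → (16.7244,92.5194) → (16.7244,125.8655) (closed)

G21
G90
G0 X60.3758 Y110.5601
M3 S185
G01 X63.8184 Y122.8119 F3387
G01 X61.1388 Y138.4717 F3387
G01 X52.3370 Y157.5395 F3387
M5
G0 X76.6983 Y112.7942
M3 S903
G01 X65.8665 Y100.4812 F1115
G01 X32.7162 Y59.2797 F1115
G01 X18.5307 Y42.0882 F1115
M5
G0 X27.7872 Y148.8250
M3 S185
G01 X53.5670 Y57.4228 F3387
G01 X53.9719 Y16.9893 F3387
G01 X16.4819 Y10.8582 F3387
M5
G0 X16.7244 Y125.8655
M3 S903
G01 X46.1207 Y125.8655 F1115
G01 X46.1207 Y92.5194 F1115
G01 X16.7244 Y92.5194 F1115
G01 X16.7244 Y125.8655 F1115
M5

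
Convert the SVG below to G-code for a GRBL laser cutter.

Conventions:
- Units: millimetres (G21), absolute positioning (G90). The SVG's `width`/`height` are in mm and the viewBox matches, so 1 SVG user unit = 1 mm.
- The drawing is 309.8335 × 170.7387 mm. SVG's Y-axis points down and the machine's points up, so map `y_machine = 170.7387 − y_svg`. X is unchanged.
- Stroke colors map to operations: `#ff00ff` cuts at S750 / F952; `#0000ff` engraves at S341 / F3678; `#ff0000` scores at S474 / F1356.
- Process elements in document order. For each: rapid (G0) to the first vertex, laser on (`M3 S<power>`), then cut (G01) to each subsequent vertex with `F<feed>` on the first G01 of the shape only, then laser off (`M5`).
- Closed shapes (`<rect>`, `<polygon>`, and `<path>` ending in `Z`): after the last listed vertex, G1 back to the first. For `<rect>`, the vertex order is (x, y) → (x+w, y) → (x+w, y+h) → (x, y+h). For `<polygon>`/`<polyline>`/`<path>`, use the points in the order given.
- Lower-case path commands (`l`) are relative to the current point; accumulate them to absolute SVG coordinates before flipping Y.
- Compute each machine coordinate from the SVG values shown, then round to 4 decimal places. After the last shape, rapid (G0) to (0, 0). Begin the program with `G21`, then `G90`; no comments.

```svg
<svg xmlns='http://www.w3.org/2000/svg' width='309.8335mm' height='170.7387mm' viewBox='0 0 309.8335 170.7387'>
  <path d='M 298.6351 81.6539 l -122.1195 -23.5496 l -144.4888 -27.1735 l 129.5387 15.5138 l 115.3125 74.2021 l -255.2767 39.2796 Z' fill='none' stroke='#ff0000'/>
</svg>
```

viewBox `0 0 309.8335 170.7387` with mm width/height → 1 unit = 1 mm. Flip: y_m = 170.7387 − y_svg.

**Shape 1** — `<path>` closed polygon, stroke `#ff0000` → score (S474, F1356). Machine vertices: (298.6351,89.0848) → (176.5156,112.6344) → (32.0268,139.8079) → (161.5655,124.2941) → (276.8780,50.0920) → (21.6013,10.8124) → (298.6351,89.0848). Closed: final G1 returns to the first vertex.

G21
G90
G0 X298.6351 Y89.0848
M3 S474
G01 X176.5156 Y112.6344 F1356
G01 X32.0268 Y139.8079
G01 X161.5655 Y124.2941
G01 X276.8780 Y50.0920
G01 X21.6013 Y10.8124
G01 X298.6351 Y89.0848
M5
G0 X0.0000 Y0.0000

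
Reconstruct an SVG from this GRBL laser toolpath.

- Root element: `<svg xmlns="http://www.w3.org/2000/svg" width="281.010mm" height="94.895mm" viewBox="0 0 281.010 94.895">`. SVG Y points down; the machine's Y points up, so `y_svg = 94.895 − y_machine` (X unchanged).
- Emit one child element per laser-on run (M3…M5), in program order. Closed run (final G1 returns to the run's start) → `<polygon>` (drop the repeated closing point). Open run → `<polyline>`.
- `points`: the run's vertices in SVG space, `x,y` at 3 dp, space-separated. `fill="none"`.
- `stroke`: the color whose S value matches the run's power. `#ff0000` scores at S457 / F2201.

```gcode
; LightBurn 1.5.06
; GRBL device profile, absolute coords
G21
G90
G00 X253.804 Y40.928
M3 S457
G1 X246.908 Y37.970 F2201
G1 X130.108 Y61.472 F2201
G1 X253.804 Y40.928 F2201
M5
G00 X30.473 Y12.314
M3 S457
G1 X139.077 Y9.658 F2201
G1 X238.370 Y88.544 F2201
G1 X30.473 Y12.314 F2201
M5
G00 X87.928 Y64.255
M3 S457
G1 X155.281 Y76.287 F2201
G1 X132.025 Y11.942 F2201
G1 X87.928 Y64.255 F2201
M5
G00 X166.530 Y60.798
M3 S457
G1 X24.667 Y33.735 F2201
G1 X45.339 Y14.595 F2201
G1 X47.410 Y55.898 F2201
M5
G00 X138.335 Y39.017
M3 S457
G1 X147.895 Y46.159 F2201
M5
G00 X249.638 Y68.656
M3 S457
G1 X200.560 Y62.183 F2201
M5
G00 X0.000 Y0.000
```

Machine Y-up, SVG Y-down with viewBox height 94.895, so y_svg = 94.895 − y_machine; X carries over. Every run uses S457, so all elements get stroke `#ff0000` (score).

Run 1: The run returns to its start, so emit a `<polygon>` with points (Y-flipped): 253.804,53.967 246.908,56.925 130.108,33.423.

Run 2: The run returns to its start, so emit a `<polygon>` with points (Y-flipped): 30.473,82.581 139.077,85.237 238.370,6.351.

Run 3: The run returns to its start, so emit a `<polygon>` with points (Y-flipped): 87.928,30.640 155.281,18.608 132.025,82.953.

Run 4: The run is open, so emit a `<polyline>` with points (Y-flipped): 166.530,34.097 24.667,61.160 45.339,80.300 47.410,38.997.

Run 5: The run is open, so emit a `<polyline>` with points (Y-flipped): 138.335,55.878 147.895,48.736.

Run 6: The run is open, so emit a `<polyline>` with points (Y-flipped): 249.638,26.239 200.560,32.712.

<svg xmlns="http://www.w3.org/2000/svg" width="281.010mm" height="94.895mm" viewBox="0 0 281.010 94.895">
  <polygon points="253.804,53.967 246.908,56.925 130.108,33.423" fill="none" stroke="#ff0000"/>
  <polygon points="30.473,82.581 139.077,85.237 238.370,6.351" fill="none" stroke="#ff0000"/>
  <polygon points="87.928,30.640 155.281,18.608 132.025,82.953" fill="none" stroke="#ff0000"/>
  <polyline points="166.530,34.097 24.667,61.160 45.339,80.300 47.410,38.997" fill="none" stroke="#ff0000"/>
  <polyline points="138.335,55.878 147.895,48.736" fill="none" stroke="#ff0000"/>
  <polyline points="249.638,26.239 200.560,32.712" fill="none" stroke="#ff0000"/>
</svg>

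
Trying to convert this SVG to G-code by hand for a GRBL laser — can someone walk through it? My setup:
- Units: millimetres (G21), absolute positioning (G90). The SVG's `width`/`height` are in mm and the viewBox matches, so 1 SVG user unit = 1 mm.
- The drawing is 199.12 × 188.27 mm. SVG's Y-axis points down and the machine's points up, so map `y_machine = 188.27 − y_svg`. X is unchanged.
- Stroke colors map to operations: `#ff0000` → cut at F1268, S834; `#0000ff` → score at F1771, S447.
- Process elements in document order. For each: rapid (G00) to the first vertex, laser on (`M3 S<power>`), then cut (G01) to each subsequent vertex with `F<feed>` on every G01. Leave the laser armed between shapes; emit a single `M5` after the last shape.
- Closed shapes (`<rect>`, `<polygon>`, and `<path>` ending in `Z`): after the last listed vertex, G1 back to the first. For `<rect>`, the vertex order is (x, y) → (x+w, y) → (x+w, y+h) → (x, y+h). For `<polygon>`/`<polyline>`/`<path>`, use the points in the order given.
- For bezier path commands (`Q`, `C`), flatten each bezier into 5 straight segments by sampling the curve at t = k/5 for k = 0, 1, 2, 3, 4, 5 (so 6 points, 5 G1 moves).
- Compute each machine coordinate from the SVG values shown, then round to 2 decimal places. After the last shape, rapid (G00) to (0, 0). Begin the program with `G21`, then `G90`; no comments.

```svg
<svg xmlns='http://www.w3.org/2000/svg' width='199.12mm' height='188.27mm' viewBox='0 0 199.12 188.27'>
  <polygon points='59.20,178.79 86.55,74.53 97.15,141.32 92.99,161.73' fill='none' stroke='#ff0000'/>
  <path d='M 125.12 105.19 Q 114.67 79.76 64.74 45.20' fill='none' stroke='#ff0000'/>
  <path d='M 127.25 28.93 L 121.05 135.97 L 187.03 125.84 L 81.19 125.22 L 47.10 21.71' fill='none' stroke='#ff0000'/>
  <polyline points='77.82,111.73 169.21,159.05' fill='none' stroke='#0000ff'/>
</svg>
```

G21
G90
G00 X59.20 Y9.48
M3 S834
G01 X86.55 Y113.74 F1268
G01 X97.15 Y46.95 F1268
G01 X92.99 Y26.54 F1268
G01 X59.20 Y9.48 F1268
G00 X125.12 Y83.08
M3 S834
G01 X119.36 Y93.62 F1268
G01 X110.44 Y104.88 F1268
G01 X98.37 Y116.88 F1268
G01 X83.13 Y129.61 F1268
G01 X64.74 Y143.07 F1268
G00 X127.25 Y159.34
M3 S834
G01 X121.05 Y52.30 F1268
G01 X187.03 Y62.43 F1268
G01 X81.19 Y63.05 F1268
G01 X47.10 Y166.56 F1268
G00 X77.82 Y76.54
M3 S447
G01 X169.21 Y29.22 F1771
M5
G00 X0.00 Y0.00

1 u = 1 mm; y_m = 188.27 − y.

[1] `<polygon>` closed polygon, #ff0000→cut S834 F1268: (59.20,9.48) → (86.55,113.74) → (97.15,46.95) → (92.99,26.54) → (59.20,9.48) (closed)

[2] `<path>` quadratic bezier, #ff0000→cut S834 F1268: (125.12,83.08) → (119.36,93.62) → (110.44,104.88) → (98.37,116.88) → (83.13,129.61) → (64.74,143.07)

[3] `<path>` open polyline, #ff0000→cut S834 F1268: (127.25,159.34) → (121.05,52.30) → (187.03,62.43) → (81.19,63.05) → (47.10,166.56)

[4] `<polyline>` line segment, #0000ff→score S447 F1771: (77.82,76.54) → (169.21,29.22)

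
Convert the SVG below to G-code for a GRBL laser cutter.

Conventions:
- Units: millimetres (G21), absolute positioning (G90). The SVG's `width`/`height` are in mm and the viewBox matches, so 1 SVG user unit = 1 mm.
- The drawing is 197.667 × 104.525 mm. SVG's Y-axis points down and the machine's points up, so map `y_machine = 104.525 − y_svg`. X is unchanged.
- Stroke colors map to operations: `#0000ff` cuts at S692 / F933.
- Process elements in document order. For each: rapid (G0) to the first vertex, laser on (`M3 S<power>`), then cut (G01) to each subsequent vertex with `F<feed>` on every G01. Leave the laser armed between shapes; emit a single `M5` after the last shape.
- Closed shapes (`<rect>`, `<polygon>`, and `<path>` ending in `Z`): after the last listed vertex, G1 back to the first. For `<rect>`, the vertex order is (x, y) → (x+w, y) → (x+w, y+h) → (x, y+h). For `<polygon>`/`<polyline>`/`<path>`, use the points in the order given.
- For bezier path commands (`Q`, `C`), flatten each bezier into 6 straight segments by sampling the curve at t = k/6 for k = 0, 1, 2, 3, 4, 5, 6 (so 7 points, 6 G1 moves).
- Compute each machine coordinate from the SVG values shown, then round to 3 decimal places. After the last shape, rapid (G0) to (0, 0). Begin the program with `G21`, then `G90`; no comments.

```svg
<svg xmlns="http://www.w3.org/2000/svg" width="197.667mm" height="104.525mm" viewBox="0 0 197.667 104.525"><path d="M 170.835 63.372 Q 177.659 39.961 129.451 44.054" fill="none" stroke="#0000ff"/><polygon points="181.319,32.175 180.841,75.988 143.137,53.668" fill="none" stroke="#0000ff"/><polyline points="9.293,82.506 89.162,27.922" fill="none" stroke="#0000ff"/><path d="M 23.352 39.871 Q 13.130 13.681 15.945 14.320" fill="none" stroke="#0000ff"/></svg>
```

1 u = 1 mm; y_m = 104.525 − y.

[1] `<path>` quadratic bezier, #0000ff→cut S692 F933: (170.835,41.153) → (171.581,48.193) → (169.270,53.704) → (163.901,57.688) → (155.475,60.144) → (143.992,61.071) → (129.451,60.471)

[2] `<polygon>` regular polygon, #0000ff→cut S692 F933: (181.319,72.350) → (180.841,28.537) → (143.137,50.857) → (181.319,72.350) (closed)

[3] `<polyline>` line segment, #0000ff→cut S692 F933: (9.293,22.019) → (89.162,76.603)

[4] `<path>` quadratic bezier, #0000ff→cut S692 F933: (23.352,64.654) → (20.307,72.639) → (17.986,79.133) → (16.389,84.137) → (15.517,87.650) → (15.369,89.673) → (15.945,90.205)

G21
G90
G0 X170.835 Y41.153
M3 S692
G01 X171.581 Y48.193 F933
G01 X169.270 Y53.704 F933
G01 X163.901 Y57.688 F933
G01 X155.475 Y60.144 F933
G01 X143.992 Y61.071 F933
G01 X129.451 Y60.471 F933
G0 X181.319 Y72.350
M3 S692
G01 X180.841 Y28.537 F933
G01 X143.137 Y50.857 F933
G01 X181.319 Y72.350 F933
G0 X9.293 Y22.019
M3 S692
G01 X89.162 Y76.603 F933
G0 X23.352 Y64.654
M3 S692
G01 X20.307 Y72.639 F933
G01 X17.986 Y79.133 F933
G01 X16.389 Y84.137 F933
G01 X15.517 Y87.650 F933
G01 X15.369 Y89.673 F933
G01 X15.945 Y90.205 F933
M5
G0 X0.000 Y0.000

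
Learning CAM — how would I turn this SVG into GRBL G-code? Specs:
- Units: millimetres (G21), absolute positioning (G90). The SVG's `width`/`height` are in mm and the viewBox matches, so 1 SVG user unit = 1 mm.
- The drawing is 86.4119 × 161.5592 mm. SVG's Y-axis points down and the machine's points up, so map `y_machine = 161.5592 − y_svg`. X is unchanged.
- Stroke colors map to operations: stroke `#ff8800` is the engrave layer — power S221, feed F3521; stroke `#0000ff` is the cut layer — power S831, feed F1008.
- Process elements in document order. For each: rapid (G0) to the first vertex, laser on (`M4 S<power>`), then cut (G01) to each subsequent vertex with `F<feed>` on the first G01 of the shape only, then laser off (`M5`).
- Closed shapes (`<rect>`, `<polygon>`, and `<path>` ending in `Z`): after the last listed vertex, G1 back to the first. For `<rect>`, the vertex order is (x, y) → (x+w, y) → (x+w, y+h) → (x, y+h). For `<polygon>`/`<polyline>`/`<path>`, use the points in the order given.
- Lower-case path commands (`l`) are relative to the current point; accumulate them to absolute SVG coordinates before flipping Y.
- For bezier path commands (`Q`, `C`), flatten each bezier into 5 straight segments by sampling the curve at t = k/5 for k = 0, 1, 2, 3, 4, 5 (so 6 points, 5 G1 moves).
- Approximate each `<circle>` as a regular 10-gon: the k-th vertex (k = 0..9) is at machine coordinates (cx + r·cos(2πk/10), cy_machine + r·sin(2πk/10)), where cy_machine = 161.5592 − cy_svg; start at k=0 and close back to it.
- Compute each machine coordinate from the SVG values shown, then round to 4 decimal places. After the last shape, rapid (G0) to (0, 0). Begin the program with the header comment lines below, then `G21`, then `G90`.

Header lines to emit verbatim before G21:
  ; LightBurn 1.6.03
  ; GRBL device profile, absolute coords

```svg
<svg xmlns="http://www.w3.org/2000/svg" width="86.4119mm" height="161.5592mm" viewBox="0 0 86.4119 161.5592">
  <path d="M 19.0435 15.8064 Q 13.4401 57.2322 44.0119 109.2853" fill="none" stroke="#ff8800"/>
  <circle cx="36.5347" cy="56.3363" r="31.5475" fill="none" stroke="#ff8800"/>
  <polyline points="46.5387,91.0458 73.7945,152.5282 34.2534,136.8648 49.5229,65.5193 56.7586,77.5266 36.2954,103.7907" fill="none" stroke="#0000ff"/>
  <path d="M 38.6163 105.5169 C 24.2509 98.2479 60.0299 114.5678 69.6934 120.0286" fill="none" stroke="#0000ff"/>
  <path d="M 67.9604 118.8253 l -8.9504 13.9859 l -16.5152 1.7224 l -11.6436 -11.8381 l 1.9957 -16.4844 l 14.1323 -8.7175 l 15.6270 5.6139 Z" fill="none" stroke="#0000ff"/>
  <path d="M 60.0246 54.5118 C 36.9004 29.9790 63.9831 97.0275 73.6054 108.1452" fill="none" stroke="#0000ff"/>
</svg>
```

; LightBurn 1.6.03
; GRBL device profile, absolute coords
G21
G90
G0 X19.0435 Y145.7528
M4 S221
G01 X18.2491 Y128.7574 F3521
G01 X20.3488 Y110.9118
G01 X25.3425 Y92.2160
G01 X33.2302 Y72.6700
G01 X44.0119 Y52.2739
M5
G0 X68.0822 Y105.2229
M4 S221
G01 X62.0572 Y123.7661 F3521
G01 X46.2834 Y135.2264
G01 X26.7860 Y135.2264
G01 X11.0122 Y123.7661
G01 X4.9872 Y105.2229
G01 X11.0122 Y86.6797
G01 X26.7860 Y75.2194
G01 X46.2834 Y75.2194
G01 X62.0572 Y86.6797
G01 X68.0822 Y105.2229
M5
G0 X46.5387 Y70.5134
M4 S831
G01 X73.7945 Y9.0310 F1008
G01 X34.2534 Y24.6944
G01 X49.5229 Y96.0399
G01 X56.7586 Y84.0326
G01 X36.2954 Y57.7685
M5
G0 X38.6163 Y56.0423
M4 S831
G01 X35.4043 Y57.8486 F1008
G01 X40.5665 Y55.6471
G01 X50.4424 Y51.0913
G01 X61.3715 Y45.8346
G01 X69.6934 Y41.5306
M5
G0 X67.9604 Y42.7339
M4 S831
G01 X59.0100 Y28.7480 F1008
G01 X42.4948 Y27.0256
G01 X30.8512 Y38.8637
G01 X32.8469 Y55.3481
G01 X46.9792 Y64.0656
G01 X62.6062 Y58.4517
G01 X67.9604 Y42.7339
M5
G0 X60.0246 Y107.0474
M4 S831
G01 X51.6336 Y111.9574 F1008
G01 X52.0442 Y101.9685
G01 X58.0084 Y84.1612
G01 X66.2781 Y65.6162
G01 X73.6054 Y53.4140
M5
G0 X0.0000 Y0.0000

Since the viewBox matches the mm dimensions, user units are millimetres directly. The only transform is the Y-flip y_m = 161.5592 − y_svg.

Shape 1 is a quadratic bezier drawn with `<path>`. Its stroke #ff8800 means engrave at S221, F3521. After flipping Y the toolpath is (19.0435,145.7528) → (18.2491,128.7574) → (20.3488,110.9118) → (25.3425,92.2160) → (33.2302,72.6700) → (44.0119,52.2739).

Shape 2 is a circle drawn with `<circle>`. Its stroke #ff8800 means engrave at S221, F3521. After flipping Y the toolpath is (68.0822,105.2229) → (62.0572,123.7661) → (46.2834,135.2264) → (26.7860,135.2264) → (11.0122,123.7661) → (4.9872,105.2229) → (11.0122,86.6797) → (26.7860,75.2194) → (46.2834,75.2194) → (62.0572,86.6797) → (68.0822,105.2229), returning to the start.

Shape 3 is a open polyline drawn with `<polyline>`. Its stroke #0000ff means cut at S831, F1008. After flipping Y the toolpath is (46.5387,70.5134) → (73.7945,9.0310) → (34.2534,24.6944) → (49.5229,96.0399) → (56.7586,84.0326) → (36.2954,57.7685).

Shape 4 is a cubic bezier drawn with `<path>`. Its stroke #0000ff means cut at S831, F1008. After flipping Y the toolpath is (38.6163,56.0423) → (35.4043,57.8486) → (40.5665,55.6471) → (50.4424,51.0913) → (61.3715,45.8346) → (69.6934,41.5306).

Shape 5 is a regular polygon drawn with `<path>`. Its stroke #0000ff means cut at S831, F1008. After flipping Y the toolpath is (67.9604,42.7339) → (59.0100,28.7480) → (42.4948,27.0256) → (30.8512,38.8637) → (32.8469,55.3481) → (46.9792,64.0656) → (62.6062,58.4517) → (67.9604,42.7339), returning to the start.

Shape 6 is a cubic bezier drawn with `<path>`. Its stroke #0000ff means cut at S831, F1008. After flipping Y the toolpath is (60.0246,107.0474) → (51.6336,111.9574) → (52.0442,101.9685) → (58.0084,84.1612) → (66.2781,65.6162) → (73.6054,53.4140).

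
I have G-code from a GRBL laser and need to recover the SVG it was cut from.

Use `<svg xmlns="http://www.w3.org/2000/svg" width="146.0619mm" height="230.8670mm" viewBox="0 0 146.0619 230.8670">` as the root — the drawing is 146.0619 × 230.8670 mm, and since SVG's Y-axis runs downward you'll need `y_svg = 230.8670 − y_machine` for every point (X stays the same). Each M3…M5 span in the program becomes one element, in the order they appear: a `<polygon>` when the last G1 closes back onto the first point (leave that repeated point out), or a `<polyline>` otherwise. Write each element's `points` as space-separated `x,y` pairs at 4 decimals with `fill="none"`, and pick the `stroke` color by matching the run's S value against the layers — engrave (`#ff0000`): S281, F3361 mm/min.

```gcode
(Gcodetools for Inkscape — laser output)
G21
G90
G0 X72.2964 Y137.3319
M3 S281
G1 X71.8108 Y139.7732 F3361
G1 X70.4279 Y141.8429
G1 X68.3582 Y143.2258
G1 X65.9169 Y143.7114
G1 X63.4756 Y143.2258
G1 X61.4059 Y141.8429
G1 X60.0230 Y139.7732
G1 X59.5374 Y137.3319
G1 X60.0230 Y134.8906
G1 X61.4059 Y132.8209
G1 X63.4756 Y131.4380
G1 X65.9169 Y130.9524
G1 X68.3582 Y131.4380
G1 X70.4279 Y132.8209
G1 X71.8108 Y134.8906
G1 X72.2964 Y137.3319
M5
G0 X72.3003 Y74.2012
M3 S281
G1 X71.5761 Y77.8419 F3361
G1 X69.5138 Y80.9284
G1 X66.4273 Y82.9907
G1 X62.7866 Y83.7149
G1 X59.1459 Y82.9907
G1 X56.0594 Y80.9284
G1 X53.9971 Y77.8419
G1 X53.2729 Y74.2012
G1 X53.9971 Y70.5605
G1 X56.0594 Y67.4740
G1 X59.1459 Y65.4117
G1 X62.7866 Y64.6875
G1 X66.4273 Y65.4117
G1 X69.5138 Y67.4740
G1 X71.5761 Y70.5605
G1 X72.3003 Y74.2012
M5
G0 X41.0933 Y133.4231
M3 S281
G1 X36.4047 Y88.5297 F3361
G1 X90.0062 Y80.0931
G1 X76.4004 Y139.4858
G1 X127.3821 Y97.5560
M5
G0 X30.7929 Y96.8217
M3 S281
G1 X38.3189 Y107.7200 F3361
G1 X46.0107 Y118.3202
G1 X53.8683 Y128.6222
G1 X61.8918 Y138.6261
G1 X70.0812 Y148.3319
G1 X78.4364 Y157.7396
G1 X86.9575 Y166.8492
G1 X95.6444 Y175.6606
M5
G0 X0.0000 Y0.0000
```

Each laser-on run becomes one SVG element. Flip Y back into SVG space with y_svg = 230.8670 − y_machine. Every run uses S281, so all elements get stroke `#ff0000` (engrave).

Run 1: The run returns to its start, so emit a `<polygon>` with points (Y-flipped): 72.2964,93.5351 71.8108,91.0938 70.4279,89.0241 68.3582,87.6412 65.9169,87.1556 63.4756,87.6412 61.4059,89.0241 60.0230,91.0938 59.5374,93.5351 60.0230,95.9764 61.4059,98.0461 63.4756,99.4290 65.9169,99.9146 68.3582,99.4290 70.4279,98.0461 71.8108,95.9764.

Run 2: The run returns to its start, so emit a `<polygon>` with points (Y-flipped): 72.3003,156.6658 71.5761,153.0251 69.5138,149.9386 66.4273,147.8763 62.7866,147.1521 59.1459,147.8763 56.0594,149.9386 53.9971,153.0251 53.2729,156.6658 53.9971,160.3065 56.0594,163.3930 59.1459,165.4553 62.7866,166.1795 66.4273,165.4553 69.5138,163.3930 71.5761,160.3065.

Run 3: The run is open, so emit a `<polyline>` with points (Y-flipped): 41.0933,97.4439 36.4047,142.3373 90.0062,150.7739 76.4004,91.3812 127.3821,133.3110.

Run 4: The run is open, so emit a `<polyline>` with points (Y-flipped): 30.7929,134.0453 38.3189,123.1470 46.0107,112.5468 53.8683,102.2448 61.8918,92.2409 70.0812,82.5351 78.4364,73.1274 86.9575,64.0178 95.6444,55.2064.

<svg xmlns="http://www.w3.org/2000/svg" width="146.0619mm" height="230.8670mm" viewBox="0 0 146.0619 230.8670">
  <polygon points="72.2964,93.5351 71.8108,91.0938 70.4279,89.0241 68.3582,87.6412 65.9169,87.1556 63.4756,87.6412 61.4059,89.0241 60.0230,91.0938 59.5374,93.5351 60.0230,95.9764 61.4059,98.0461 63.4756,99.4290 65.9169,99.9146 68.3582,99.4290 70.4279,98.0461 71.8108,95.9764" fill="none" stroke="#ff0000"/>
  <polygon points="72.3003,156.6658 71.5761,153.0251 69.5138,149.9386 66.4273,147.8763 62.7866,147.1521 59.1459,147.8763 56.0594,149.9386 53.9971,153.0251 53.2729,156.6658 53.9971,160.3065 56.0594,163.3930 59.1459,165.4553 62.7866,166.1795 66.4273,165.4553 69.5138,163.3930 71.5761,160.3065" fill="none" stroke="#ff0000"/>
  <polyline points="41.0933,97.4439 36.4047,142.3373 90.0062,150.7739 76.4004,91.3812 127.3821,133.3110" fill="none" stroke="#ff0000"/>
  <polyline points="30.7929,134.0453 38.3189,123.1470 46.0107,112.5468 53.8683,102.2448 61.8918,92.2409 70.0812,82.5351 78.4364,73.1274 86.9575,64.0178 95.6444,55.2064" fill="none" stroke="#ff0000"/>
</svg>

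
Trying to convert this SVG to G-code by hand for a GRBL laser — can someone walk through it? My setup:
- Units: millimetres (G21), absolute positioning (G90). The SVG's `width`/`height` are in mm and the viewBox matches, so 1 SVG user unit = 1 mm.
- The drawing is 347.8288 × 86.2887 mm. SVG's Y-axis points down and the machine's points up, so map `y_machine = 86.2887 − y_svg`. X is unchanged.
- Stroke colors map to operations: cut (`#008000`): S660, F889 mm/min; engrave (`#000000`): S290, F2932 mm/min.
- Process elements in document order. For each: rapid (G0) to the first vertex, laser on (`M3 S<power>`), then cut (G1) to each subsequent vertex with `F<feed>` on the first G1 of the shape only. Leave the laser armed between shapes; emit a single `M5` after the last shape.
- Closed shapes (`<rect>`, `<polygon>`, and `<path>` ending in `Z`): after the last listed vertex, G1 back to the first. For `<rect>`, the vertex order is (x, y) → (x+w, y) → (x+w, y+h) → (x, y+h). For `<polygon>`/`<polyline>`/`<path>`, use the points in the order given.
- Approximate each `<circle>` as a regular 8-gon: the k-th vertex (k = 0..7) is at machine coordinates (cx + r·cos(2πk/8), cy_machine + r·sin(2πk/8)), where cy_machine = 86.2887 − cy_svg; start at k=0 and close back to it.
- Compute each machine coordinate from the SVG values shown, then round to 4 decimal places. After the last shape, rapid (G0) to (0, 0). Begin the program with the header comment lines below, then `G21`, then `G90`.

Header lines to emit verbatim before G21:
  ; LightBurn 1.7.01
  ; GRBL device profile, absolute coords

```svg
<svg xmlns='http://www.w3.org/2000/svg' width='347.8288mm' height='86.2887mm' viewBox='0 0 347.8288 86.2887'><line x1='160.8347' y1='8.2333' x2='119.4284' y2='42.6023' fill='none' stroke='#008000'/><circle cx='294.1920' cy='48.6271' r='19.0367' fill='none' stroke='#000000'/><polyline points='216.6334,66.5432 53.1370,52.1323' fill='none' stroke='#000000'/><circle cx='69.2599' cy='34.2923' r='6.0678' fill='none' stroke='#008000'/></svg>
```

1 u = 1 mm; y_m = 86.2887 − y.

[1] `<line>` line segment, #008000→cut S660 F889: (160.8347,78.0554) → (119.4284,43.6864)

[2] `<circle>` circle, #000000→engrave S290 F2932: (313.2287,37.6616) → (307.6530,51.1226) → (294.1920,56.6983) → (280.7310,51.1226) → (275.1553,37.6616) → (280.7310,24.2006) → (294.1920,18.6249) → (307.6530,24.2006) → (313.2287,37.6616) (closed)

[3] `<polyline>` line segment, #000000→engrave S290 F2932: (216.6334,19.7455) → (53.1370,34.1564)

[4] `<circle>` circle, #008000→cut S660 F889: (75.3277,51.9964) → (73.5505,56.2870) → (69.2599,58.0642) → (64.9693,56.2870) → (63.1921,51.9964) → (64.9693,47.7058) → (69.2599,45.9286) → (73.5505,47.7058) → (75.3277,51.9964) (closed)

; LightBurn 1.7.01
; GRBL device profile, absolute coords
G21
G90
G0 X160.8347 Y78.0554
M3 S660
G1 X119.4284 Y43.6864 F889
G0 X313.2287 Y37.6616
M3 S290
G1 X307.6530 Y51.1226 F2932
G1 X294.1920 Y56.6983
G1 X280.7310 Y51.1226
G1 X275.1553 Y37.6616
G1 X280.7310 Y24.2006
G1 X294.1920 Y18.6249
G1 X307.6530 Y24.2006
G1 X313.2287 Y37.6616
G0 X216.6334 Y19.7455
M3 S290
G1 X53.1370 Y34.1564 F2932
G0 X75.3277 Y51.9964
M3 S660
G1 X73.5505 Y56.2870 F889
G1 X69.2599 Y58.0642
G1 X64.9693 Y56.2870
G1 X63.1921 Y51.9964
G1 X64.9693 Y47.7058
G1 X69.2599 Y45.9286
G1 X73.5505 Y47.7058
G1 X75.3277 Y51.9964
M5
G0 X0.0000 Y0.0000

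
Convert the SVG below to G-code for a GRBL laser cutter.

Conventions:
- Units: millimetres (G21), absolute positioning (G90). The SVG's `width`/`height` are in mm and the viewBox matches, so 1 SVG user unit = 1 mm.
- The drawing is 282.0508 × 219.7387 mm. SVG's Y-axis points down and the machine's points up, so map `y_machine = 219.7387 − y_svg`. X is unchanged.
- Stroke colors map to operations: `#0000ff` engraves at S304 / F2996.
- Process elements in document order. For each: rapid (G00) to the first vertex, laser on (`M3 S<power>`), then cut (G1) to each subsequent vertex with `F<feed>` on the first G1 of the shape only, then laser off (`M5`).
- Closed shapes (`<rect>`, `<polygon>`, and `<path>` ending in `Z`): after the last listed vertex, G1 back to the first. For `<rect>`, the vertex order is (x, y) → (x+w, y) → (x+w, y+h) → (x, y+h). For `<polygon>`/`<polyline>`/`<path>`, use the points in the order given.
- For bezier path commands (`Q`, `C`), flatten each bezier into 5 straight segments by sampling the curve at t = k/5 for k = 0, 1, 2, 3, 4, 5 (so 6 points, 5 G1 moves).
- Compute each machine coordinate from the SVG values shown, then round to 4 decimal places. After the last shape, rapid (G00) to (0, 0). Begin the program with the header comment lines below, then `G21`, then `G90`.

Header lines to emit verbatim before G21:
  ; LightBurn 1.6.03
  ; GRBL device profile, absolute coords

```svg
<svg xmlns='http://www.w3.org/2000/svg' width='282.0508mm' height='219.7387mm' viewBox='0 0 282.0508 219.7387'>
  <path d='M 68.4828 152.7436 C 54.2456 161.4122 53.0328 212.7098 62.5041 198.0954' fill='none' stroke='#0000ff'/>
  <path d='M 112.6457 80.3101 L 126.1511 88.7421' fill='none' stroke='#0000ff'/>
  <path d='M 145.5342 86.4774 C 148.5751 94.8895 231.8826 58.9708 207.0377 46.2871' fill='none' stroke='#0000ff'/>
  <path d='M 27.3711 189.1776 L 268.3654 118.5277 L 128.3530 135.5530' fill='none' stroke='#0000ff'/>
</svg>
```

Since the viewBox matches the mm dimensions, user units are millimetres directly. The only transform is the Y-flip y_m = 219.7387 − y_svg.

Shape 1 is a cubic bezier drawn with `<path>`. Its stroke #0000ff means engrave at S304, F2996. After flipping Y the toolpath is (68.4828,66.9951) → (61.4847,57.5468) → (57.5001,43.0775) → (56.4167,28.7972) → (58.1221,19.9158) → (62.5041,21.6433).

Shape 2 is a line segment drawn with `<path>`. Its stroke #0000ff means engrave at S304, F2996. After flipping Y the toolpath is (112.6457,139.4286) → (126.1511,130.9966).

Shape 3 is a cubic bezier drawn with `<path>`. Its stroke #0000ff means engrave at S304, F2996. After flipping Y the toolpath is (145.5342,133.2613) → (155.4834,132.9932) → (175.6524,140.1214) → (196.9972,151.4026) → (210.4737,163.5937) → (207.0377,173.4516).

Shape 4 is a open polyline drawn with `<path>`. Its stroke #0000ff means engrave at S304, F2996. After flipping Y the toolpath is (27.3711,30.5611) → (268.3654,101.2110) → (128.3530,84.1857).

; LightBurn 1.6.03
; GRBL device profile, absolute coords
G21
G90
G00 X68.4828 Y66.9951
M3 S304
G1 X61.4847 Y57.5468 F2996
G1 X57.5001 Y43.0775
G1 X56.4167 Y28.7972
G1 X58.1221 Y19.9158
G1 X62.5041 Y21.6433
M5
G00 X112.6457 Y139.4286
M3 S304
G1 X126.1511 Y130.9966 F2996
M5
G00 X145.5342 Y133.2613
M3 S304
G1 X155.4834 Y132.9932 F2996
G1 X175.6524 Y140.1214
G1 X196.9972 Y151.4026
G1 X210.4737 Y163.5937
G1 X207.0377 Y173.4516
M5
G00 X27.3711 Y30.5611
M3 S304
G1 X268.3654 Y101.2110 F2996
G1 X128.3530 Y84.1857
M5
G00 X0.0000 Y0.0000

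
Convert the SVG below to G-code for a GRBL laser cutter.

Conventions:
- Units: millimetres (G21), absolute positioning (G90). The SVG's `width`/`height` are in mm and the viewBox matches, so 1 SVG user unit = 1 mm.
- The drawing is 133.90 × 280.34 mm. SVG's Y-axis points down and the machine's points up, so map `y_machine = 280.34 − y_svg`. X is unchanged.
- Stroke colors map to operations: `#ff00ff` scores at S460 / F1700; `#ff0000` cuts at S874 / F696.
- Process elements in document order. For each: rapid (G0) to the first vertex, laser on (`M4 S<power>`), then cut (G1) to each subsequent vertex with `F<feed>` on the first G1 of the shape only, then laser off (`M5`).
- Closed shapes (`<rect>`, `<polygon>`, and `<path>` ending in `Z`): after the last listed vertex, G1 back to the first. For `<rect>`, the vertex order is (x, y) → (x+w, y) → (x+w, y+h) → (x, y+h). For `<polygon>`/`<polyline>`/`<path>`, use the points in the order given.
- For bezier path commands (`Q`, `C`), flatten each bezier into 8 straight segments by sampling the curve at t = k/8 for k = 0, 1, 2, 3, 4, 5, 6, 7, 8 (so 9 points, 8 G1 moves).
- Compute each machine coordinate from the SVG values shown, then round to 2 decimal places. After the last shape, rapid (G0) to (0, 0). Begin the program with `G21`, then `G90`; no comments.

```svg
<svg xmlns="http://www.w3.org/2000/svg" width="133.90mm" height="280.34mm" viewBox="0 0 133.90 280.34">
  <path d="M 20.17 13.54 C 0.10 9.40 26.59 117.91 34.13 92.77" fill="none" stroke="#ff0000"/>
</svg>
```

Since the viewBox matches the mm dimensions, user units are millimetres directly. The only transform is the Y-flip y_m = 280.34 − y_svg.

Shape 1 is a cubic bezier drawn with `<path>`. Its stroke #ff0000 means cut at S874, F696. After flipping Y the toolpath is (20.17,266.80) → (14.70,263.55) → (12.82,252.63) → (13.78,236.92) → (16.80,219.31) → (21.11,202.68) → (25.95,189.93) → (30.54,183.93) → (34.13,187.57).

G21
G90
G0 X20.17 Y266.80
M4 S874
G1 X14.70 Y263.55 F696
G1 X12.82 Y252.63
G1 X13.78 Y236.92
G1 X16.80 Y219.31
G1 X21.11 Y202.68
G1 X25.95 Y189.93
G1 X30.54 Y183.93
G1 X34.13 Y187.57
M5
G0 X0.00 Y0.00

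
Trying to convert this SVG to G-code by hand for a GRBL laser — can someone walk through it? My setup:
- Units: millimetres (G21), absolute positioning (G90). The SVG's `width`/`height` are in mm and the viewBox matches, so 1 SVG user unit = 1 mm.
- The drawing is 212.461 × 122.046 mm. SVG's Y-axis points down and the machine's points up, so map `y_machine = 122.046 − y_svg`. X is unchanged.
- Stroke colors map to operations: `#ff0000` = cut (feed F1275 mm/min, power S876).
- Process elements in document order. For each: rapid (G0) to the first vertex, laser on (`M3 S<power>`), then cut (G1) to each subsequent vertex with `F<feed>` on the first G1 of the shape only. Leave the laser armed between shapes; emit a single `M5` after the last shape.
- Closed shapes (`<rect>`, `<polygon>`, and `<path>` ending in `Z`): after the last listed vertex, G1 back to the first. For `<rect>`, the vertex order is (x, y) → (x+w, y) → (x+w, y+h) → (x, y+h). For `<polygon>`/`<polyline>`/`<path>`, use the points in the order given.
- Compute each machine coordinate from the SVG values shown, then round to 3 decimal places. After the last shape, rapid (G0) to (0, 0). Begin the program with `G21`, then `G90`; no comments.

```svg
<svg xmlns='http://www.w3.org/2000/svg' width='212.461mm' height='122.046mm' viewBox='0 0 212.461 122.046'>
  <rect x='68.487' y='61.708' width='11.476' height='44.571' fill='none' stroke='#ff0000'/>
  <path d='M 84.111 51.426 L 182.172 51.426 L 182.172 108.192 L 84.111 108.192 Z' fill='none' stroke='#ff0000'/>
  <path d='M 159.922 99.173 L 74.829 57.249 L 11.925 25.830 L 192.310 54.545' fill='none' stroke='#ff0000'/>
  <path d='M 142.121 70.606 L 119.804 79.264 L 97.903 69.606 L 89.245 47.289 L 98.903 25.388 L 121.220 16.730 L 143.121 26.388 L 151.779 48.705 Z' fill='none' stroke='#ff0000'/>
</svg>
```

G21
G90
G0 X68.487 Y60.338
M3 S876
G1 X79.963 Y60.338 F1275
G1 X79.963 Y15.767
G1 X68.487 Y15.767
G1 X68.487 Y60.338
G0 X84.111 Y70.620
M3 S876
G1 X182.172 Y70.620 F1275
G1 X182.172 Y13.854
G1 X84.111 Y13.854
G1 X84.111 Y70.620
G0 X159.922 Y22.873
M3 S876
G1 X74.829 Y64.797 F1275
G1 X11.925 Y96.216
G1 X192.310 Y67.501
G0 X142.121 Y51.440
M3 S876
G1 X119.804 Y42.782 F1275
G1 X97.903 Y52.440
G1 X89.245 Y74.757
G1 X98.903 Y96.658
G1 X121.220 Y105.316
G1 X143.121 Y95.658
G1 X151.779 Y73.341
G1 X142.121 Y51.440
M5
G0 X0.000 Y0.000

1 u = 1 mm; y_m = 122.046 − y.

[1] `<rect>` rectangle, #ff0000→cut S876 F1275: (68.487,60.338) → (79.963,60.338) → (79.963,15.767) → (68.487,15.767) → (68.487,60.338) (closed)

[2] `<path>` rectangle, #ff0000→cut S876 F1275: (84.111,70.620) → (182.172,70.620) → (182.172,13.854) → (84.111,13.854) → (84.111,70.620) (closed)

[3] `<path>` open polyline, #ff0000→cut S876 F1275: (159.922,22.873) → (74.829,64.797) → (11.925,96.216) → (192.310,67.501)

[4] `<path>` regular polygon, #ff0000→cut S876 F1275: (142.121,51.440) → (119.804,42.782) → (97.903,52.440) → (89.245,74.757) → (98.903,96.658) → (121.220,105.316) → (143.121,95.658) → (151.779,73.341) → (142.121,51.440) (closed)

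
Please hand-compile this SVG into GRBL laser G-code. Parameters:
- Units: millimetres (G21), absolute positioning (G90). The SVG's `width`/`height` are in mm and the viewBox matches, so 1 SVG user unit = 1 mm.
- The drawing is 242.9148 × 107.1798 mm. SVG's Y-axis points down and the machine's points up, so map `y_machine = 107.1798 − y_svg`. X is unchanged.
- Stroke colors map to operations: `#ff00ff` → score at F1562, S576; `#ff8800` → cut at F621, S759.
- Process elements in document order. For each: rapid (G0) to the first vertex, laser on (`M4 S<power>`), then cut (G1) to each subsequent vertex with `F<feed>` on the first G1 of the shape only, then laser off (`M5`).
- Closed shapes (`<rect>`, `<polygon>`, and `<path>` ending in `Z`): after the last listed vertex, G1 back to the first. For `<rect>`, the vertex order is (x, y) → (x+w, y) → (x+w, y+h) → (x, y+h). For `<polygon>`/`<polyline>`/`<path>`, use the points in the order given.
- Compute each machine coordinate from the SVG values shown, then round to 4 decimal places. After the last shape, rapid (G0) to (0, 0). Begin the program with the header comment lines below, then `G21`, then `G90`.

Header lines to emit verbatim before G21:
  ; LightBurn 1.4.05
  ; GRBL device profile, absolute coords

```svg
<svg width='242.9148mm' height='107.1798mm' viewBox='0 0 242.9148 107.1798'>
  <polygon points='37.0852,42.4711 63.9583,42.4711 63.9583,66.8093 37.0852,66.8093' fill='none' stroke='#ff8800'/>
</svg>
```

1 u = 1 mm; y_m = 107.1798 − y.

[1] `<polygon>` rectangle, #ff8800→cut S759 F621: (37.0852,64.7087) → (63.9583,64.7087) → (63.9583,40.3705) → (37.0852,40.3705) → (37.0852,64.7087) (closed)

; LightBurn 1.4.05
; GRBL device profile, absolute coords
G21
G90
G0 X37.0852 Y64.7087
M4 S759
G1 X63.9583 Y64.7087 F621
G1 X63.9583 Y40.3705
G1 X37.0852 Y40.3705
G1 X37.0852 Y64.7087
M5
G0 X0.0000 Y0.0000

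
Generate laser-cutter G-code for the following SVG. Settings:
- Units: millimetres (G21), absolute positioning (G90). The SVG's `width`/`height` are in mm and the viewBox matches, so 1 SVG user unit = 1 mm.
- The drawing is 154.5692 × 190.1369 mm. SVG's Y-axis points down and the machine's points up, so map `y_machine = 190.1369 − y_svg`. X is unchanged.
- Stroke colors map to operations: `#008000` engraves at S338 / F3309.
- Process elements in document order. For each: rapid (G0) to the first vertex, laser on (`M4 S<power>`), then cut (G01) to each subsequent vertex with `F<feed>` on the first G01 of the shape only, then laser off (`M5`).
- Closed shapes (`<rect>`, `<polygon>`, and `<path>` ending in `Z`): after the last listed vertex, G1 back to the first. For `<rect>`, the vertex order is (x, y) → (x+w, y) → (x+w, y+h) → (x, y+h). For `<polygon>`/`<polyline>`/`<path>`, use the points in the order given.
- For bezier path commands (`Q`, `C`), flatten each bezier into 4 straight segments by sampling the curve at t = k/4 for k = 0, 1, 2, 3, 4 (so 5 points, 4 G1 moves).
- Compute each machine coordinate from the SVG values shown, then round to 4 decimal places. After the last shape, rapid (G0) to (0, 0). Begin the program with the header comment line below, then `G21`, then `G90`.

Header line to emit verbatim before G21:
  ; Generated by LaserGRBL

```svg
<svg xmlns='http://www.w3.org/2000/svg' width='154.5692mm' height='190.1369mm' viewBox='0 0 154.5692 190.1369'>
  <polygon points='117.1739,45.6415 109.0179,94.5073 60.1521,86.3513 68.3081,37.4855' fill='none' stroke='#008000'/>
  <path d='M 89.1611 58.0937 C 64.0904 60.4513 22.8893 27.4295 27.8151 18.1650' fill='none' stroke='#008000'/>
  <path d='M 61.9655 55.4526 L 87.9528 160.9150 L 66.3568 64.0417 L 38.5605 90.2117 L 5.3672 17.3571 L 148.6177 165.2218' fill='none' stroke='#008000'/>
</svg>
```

Since the viewBox matches the mm dimensions, user units are millimetres directly. The only transform is the Y-flip y_m = 190.1369 − y_svg.

Shape 1 is a regular polygon drawn with `<polygon>`. Its stroke #008000 means engrave at S338, F3309. After flipping Y the toolpath is (117.1739,144.4954) → (109.0179,95.6296) → (60.1521,103.7856) → (68.3081,152.6514) → (117.1739,144.4954), returning to the start.

Shape 2 is a cubic bezier drawn with `<path>`. Its stroke #008000 means engrave at S338, F3309. After flipping Y the toolpath is (89.1611,132.0432) → (68.3064,135.9846) → (47.2394,147.6493) → (31.7968,161.4930) → (27.8151,171.9719).

Shape 3 is a open polyline drawn with `<path>`. Its stroke #008000 means engrave at S338, F3309. After flipping Y the toolpath is (61.9655,134.6843) → (87.9528,29.2219) → (66.3568,126.0952) → (38.5605,99.9252) → (5.3672,172.7798) → (148.6177,24.9151).

; Generated by LaserGRBL
G21
G90
G0 X117.1739 Y144.4954
M4 S338
G01 X109.0179 Y95.6296 F3309
G01 X60.1521 Y103.7856
G01 X68.3081 Y152.6514
G01 X117.1739 Y144.4954
M5
G0 X89.1611 Y132.0432
M4 S338
G01 X68.3064 Y135.9846 F3309
G01 X47.2394 Y147.6493
G01 X31.7968 Y161.4930
G01 X27.8151 Y171.9719
M5
G0 X61.9655 Y134.6843
M4 S338
G01 X87.9528 Y29.2219 F3309
G01 X66.3568 Y126.0952
G01 X38.5605 Y99.9252
G01 X5.3672 Y172.7798
G01 X148.6177 Y24.9151
M5
G0 X0.0000 Y0.0000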